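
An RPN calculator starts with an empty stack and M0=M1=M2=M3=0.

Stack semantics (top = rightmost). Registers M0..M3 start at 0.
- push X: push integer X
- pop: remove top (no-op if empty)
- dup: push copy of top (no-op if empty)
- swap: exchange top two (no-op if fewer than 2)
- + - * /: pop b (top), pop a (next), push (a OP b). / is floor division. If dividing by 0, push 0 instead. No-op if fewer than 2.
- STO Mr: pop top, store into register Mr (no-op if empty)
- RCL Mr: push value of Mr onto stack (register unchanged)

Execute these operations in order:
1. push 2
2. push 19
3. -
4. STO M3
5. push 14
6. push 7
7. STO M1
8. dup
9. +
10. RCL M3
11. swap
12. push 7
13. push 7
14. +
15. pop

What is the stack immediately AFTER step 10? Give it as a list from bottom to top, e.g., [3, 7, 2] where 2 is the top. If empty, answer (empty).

After op 1 (push 2): stack=[2] mem=[0,0,0,0]
After op 2 (push 19): stack=[2,19] mem=[0,0,0,0]
After op 3 (-): stack=[-17] mem=[0,0,0,0]
After op 4 (STO M3): stack=[empty] mem=[0,0,0,-17]
After op 5 (push 14): stack=[14] mem=[0,0,0,-17]
After op 6 (push 7): stack=[14,7] mem=[0,0,0,-17]
After op 7 (STO M1): stack=[14] mem=[0,7,0,-17]
After op 8 (dup): stack=[14,14] mem=[0,7,0,-17]
After op 9 (+): stack=[28] mem=[0,7,0,-17]
After op 10 (RCL M3): stack=[28,-17] mem=[0,7,0,-17]

[28, -17]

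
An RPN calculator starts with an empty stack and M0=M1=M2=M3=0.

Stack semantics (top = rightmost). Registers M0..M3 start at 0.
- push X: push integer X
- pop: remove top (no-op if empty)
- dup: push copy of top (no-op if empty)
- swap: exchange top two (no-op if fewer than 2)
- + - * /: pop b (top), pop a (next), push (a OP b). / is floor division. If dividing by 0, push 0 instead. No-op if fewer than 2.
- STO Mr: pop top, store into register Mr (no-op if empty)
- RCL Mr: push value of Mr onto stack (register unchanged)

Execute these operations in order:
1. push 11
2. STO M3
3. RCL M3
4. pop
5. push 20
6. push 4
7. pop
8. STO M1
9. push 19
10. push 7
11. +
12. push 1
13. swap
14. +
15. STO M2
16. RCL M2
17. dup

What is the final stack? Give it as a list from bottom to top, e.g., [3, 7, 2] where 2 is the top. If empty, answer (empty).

Answer: [27, 27]

Derivation:
After op 1 (push 11): stack=[11] mem=[0,0,0,0]
After op 2 (STO M3): stack=[empty] mem=[0,0,0,11]
After op 3 (RCL M3): stack=[11] mem=[0,0,0,11]
After op 4 (pop): stack=[empty] mem=[0,0,0,11]
After op 5 (push 20): stack=[20] mem=[0,0,0,11]
After op 6 (push 4): stack=[20,4] mem=[0,0,0,11]
After op 7 (pop): stack=[20] mem=[0,0,0,11]
After op 8 (STO M1): stack=[empty] mem=[0,20,0,11]
After op 9 (push 19): stack=[19] mem=[0,20,0,11]
After op 10 (push 7): stack=[19,7] mem=[0,20,0,11]
After op 11 (+): stack=[26] mem=[0,20,0,11]
After op 12 (push 1): stack=[26,1] mem=[0,20,0,11]
After op 13 (swap): stack=[1,26] mem=[0,20,0,11]
After op 14 (+): stack=[27] mem=[0,20,0,11]
After op 15 (STO M2): stack=[empty] mem=[0,20,27,11]
After op 16 (RCL M2): stack=[27] mem=[0,20,27,11]
After op 17 (dup): stack=[27,27] mem=[0,20,27,11]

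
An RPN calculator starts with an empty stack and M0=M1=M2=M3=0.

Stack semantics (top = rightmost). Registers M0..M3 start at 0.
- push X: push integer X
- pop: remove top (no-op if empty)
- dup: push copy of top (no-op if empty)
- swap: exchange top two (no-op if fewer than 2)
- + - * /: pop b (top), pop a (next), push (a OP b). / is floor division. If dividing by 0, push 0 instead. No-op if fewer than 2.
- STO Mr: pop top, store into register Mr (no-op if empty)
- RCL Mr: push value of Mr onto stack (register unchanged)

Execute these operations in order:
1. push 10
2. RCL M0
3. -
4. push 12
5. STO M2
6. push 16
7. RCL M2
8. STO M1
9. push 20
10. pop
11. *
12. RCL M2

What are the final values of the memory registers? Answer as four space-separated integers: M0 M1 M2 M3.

Answer: 0 12 12 0

Derivation:
After op 1 (push 10): stack=[10] mem=[0,0,0,0]
After op 2 (RCL M0): stack=[10,0] mem=[0,0,0,0]
After op 3 (-): stack=[10] mem=[0,0,0,0]
After op 4 (push 12): stack=[10,12] mem=[0,0,0,0]
After op 5 (STO M2): stack=[10] mem=[0,0,12,0]
After op 6 (push 16): stack=[10,16] mem=[0,0,12,0]
After op 7 (RCL M2): stack=[10,16,12] mem=[0,0,12,0]
After op 8 (STO M1): stack=[10,16] mem=[0,12,12,0]
After op 9 (push 20): stack=[10,16,20] mem=[0,12,12,0]
After op 10 (pop): stack=[10,16] mem=[0,12,12,0]
After op 11 (*): stack=[160] mem=[0,12,12,0]
After op 12 (RCL M2): stack=[160,12] mem=[0,12,12,0]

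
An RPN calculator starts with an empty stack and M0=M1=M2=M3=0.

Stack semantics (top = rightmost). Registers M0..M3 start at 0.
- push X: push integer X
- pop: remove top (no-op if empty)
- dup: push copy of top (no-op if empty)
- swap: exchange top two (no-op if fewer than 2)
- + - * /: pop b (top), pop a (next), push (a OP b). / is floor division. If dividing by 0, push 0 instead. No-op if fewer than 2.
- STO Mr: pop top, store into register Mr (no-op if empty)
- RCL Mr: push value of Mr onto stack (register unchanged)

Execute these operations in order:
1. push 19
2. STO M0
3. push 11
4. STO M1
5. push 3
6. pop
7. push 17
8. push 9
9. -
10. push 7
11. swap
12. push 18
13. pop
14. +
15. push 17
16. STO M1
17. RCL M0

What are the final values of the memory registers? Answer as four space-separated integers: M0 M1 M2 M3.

After op 1 (push 19): stack=[19] mem=[0,0,0,0]
After op 2 (STO M0): stack=[empty] mem=[19,0,0,0]
After op 3 (push 11): stack=[11] mem=[19,0,0,0]
After op 4 (STO M1): stack=[empty] mem=[19,11,0,0]
After op 5 (push 3): stack=[3] mem=[19,11,0,0]
After op 6 (pop): stack=[empty] mem=[19,11,0,0]
After op 7 (push 17): stack=[17] mem=[19,11,0,0]
After op 8 (push 9): stack=[17,9] mem=[19,11,0,0]
After op 9 (-): stack=[8] mem=[19,11,0,0]
After op 10 (push 7): stack=[8,7] mem=[19,11,0,0]
After op 11 (swap): stack=[7,8] mem=[19,11,0,0]
After op 12 (push 18): stack=[7,8,18] mem=[19,11,0,0]
After op 13 (pop): stack=[7,8] mem=[19,11,0,0]
After op 14 (+): stack=[15] mem=[19,11,0,0]
After op 15 (push 17): stack=[15,17] mem=[19,11,0,0]
After op 16 (STO M1): stack=[15] mem=[19,17,0,0]
After op 17 (RCL M0): stack=[15,19] mem=[19,17,0,0]

Answer: 19 17 0 0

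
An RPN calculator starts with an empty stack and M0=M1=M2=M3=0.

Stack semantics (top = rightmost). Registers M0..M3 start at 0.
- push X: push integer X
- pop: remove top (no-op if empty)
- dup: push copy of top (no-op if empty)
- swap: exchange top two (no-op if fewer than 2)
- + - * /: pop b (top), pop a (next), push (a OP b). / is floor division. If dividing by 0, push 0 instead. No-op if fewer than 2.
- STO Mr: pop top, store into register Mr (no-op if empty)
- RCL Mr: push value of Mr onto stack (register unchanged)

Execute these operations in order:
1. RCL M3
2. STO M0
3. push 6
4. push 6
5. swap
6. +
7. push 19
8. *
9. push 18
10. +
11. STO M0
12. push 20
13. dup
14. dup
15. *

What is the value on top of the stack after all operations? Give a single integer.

Answer: 400

Derivation:
After op 1 (RCL M3): stack=[0] mem=[0,0,0,0]
After op 2 (STO M0): stack=[empty] mem=[0,0,0,0]
After op 3 (push 6): stack=[6] mem=[0,0,0,0]
After op 4 (push 6): stack=[6,6] mem=[0,0,0,0]
After op 5 (swap): stack=[6,6] mem=[0,0,0,0]
After op 6 (+): stack=[12] mem=[0,0,0,0]
After op 7 (push 19): stack=[12,19] mem=[0,0,0,0]
After op 8 (*): stack=[228] mem=[0,0,0,0]
After op 9 (push 18): stack=[228,18] mem=[0,0,0,0]
After op 10 (+): stack=[246] mem=[0,0,0,0]
After op 11 (STO M0): stack=[empty] mem=[246,0,0,0]
After op 12 (push 20): stack=[20] mem=[246,0,0,0]
After op 13 (dup): stack=[20,20] mem=[246,0,0,0]
After op 14 (dup): stack=[20,20,20] mem=[246,0,0,0]
After op 15 (*): stack=[20,400] mem=[246,0,0,0]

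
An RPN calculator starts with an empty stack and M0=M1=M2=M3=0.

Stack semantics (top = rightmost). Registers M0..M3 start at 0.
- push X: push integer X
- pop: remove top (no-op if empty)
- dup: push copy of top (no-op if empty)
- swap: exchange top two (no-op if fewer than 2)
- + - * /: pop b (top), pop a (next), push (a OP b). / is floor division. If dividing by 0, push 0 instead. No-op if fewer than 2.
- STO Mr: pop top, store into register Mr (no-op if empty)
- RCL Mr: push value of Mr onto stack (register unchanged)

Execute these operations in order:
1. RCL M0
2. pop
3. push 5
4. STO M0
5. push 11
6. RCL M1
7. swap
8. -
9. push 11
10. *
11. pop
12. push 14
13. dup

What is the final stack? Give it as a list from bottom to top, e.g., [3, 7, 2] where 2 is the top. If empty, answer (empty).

After op 1 (RCL M0): stack=[0] mem=[0,0,0,0]
After op 2 (pop): stack=[empty] mem=[0,0,0,0]
After op 3 (push 5): stack=[5] mem=[0,0,0,0]
After op 4 (STO M0): stack=[empty] mem=[5,0,0,0]
After op 5 (push 11): stack=[11] mem=[5,0,0,0]
After op 6 (RCL M1): stack=[11,0] mem=[5,0,0,0]
After op 7 (swap): stack=[0,11] mem=[5,0,0,0]
After op 8 (-): stack=[-11] mem=[5,0,0,0]
After op 9 (push 11): stack=[-11,11] mem=[5,0,0,0]
After op 10 (*): stack=[-121] mem=[5,0,0,0]
After op 11 (pop): stack=[empty] mem=[5,0,0,0]
After op 12 (push 14): stack=[14] mem=[5,0,0,0]
After op 13 (dup): stack=[14,14] mem=[5,0,0,0]

Answer: [14, 14]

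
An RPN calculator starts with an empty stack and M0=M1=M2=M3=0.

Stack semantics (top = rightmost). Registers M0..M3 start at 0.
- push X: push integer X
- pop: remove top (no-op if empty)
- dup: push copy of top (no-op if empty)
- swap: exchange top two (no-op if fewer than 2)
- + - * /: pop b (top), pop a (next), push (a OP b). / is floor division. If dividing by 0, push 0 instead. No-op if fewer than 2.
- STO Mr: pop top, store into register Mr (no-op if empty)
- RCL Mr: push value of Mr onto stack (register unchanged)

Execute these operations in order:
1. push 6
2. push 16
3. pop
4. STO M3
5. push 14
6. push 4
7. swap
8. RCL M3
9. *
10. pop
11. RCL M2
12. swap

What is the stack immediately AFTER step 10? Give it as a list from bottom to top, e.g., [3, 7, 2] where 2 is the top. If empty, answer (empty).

After op 1 (push 6): stack=[6] mem=[0,0,0,0]
After op 2 (push 16): stack=[6,16] mem=[0,0,0,0]
After op 3 (pop): stack=[6] mem=[0,0,0,0]
After op 4 (STO M3): stack=[empty] mem=[0,0,0,6]
After op 5 (push 14): stack=[14] mem=[0,0,0,6]
After op 6 (push 4): stack=[14,4] mem=[0,0,0,6]
After op 7 (swap): stack=[4,14] mem=[0,0,0,6]
After op 8 (RCL M3): stack=[4,14,6] mem=[0,0,0,6]
After op 9 (*): stack=[4,84] mem=[0,0,0,6]
After op 10 (pop): stack=[4] mem=[0,0,0,6]

[4]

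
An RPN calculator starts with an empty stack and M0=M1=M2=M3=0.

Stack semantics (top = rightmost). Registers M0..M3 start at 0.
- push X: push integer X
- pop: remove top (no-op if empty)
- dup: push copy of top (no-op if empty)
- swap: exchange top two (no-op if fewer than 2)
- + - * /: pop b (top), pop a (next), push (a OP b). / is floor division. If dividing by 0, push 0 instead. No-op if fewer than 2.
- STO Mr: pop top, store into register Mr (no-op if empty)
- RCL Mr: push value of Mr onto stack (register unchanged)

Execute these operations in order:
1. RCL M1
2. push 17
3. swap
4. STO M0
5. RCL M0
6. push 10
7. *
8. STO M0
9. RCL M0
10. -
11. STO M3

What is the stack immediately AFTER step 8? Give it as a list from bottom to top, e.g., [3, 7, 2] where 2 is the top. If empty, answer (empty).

After op 1 (RCL M1): stack=[0] mem=[0,0,0,0]
After op 2 (push 17): stack=[0,17] mem=[0,0,0,0]
After op 3 (swap): stack=[17,0] mem=[0,0,0,0]
After op 4 (STO M0): stack=[17] mem=[0,0,0,0]
After op 5 (RCL M0): stack=[17,0] mem=[0,0,0,0]
After op 6 (push 10): stack=[17,0,10] mem=[0,0,0,0]
After op 7 (*): stack=[17,0] mem=[0,0,0,0]
After op 8 (STO M0): stack=[17] mem=[0,0,0,0]

[17]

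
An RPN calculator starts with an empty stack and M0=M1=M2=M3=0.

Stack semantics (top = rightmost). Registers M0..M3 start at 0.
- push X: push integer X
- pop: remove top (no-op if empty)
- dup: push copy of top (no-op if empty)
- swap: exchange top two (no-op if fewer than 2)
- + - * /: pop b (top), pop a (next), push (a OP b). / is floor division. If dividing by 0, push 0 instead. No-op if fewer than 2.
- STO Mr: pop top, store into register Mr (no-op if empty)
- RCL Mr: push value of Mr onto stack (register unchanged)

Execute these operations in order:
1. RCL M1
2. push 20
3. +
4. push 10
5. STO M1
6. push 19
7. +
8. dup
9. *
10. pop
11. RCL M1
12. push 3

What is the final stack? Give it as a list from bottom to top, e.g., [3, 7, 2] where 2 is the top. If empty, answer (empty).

Answer: [10, 3]

Derivation:
After op 1 (RCL M1): stack=[0] mem=[0,0,0,0]
After op 2 (push 20): stack=[0,20] mem=[0,0,0,0]
After op 3 (+): stack=[20] mem=[0,0,0,0]
After op 4 (push 10): stack=[20,10] mem=[0,0,0,0]
After op 5 (STO M1): stack=[20] mem=[0,10,0,0]
After op 6 (push 19): stack=[20,19] mem=[0,10,0,0]
After op 7 (+): stack=[39] mem=[0,10,0,0]
After op 8 (dup): stack=[39,39] mem=[0,10,0,0]
After op 9 (*): stack=[1521] mem=[0,10,0,0]
After op 10 (pop): stack=[empty] mem=[0,10,0,0]
After op 11 (RCL M1): stack=[10] mem=[0,10,0,0]
After op 12 (push 3): stack=[10,3] mem=[0,10,0,0]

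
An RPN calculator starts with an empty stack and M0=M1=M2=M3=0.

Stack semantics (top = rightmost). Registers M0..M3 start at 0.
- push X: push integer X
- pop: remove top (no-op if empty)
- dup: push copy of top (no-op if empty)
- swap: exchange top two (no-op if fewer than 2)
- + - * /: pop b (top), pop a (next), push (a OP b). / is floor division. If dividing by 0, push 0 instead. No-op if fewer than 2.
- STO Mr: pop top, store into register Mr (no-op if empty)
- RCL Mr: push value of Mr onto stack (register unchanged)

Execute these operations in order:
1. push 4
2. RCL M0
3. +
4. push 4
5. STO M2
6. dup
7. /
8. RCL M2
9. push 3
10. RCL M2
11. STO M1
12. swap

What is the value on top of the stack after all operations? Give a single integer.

Answer: 4

Derivation:
After op 1 (push 4): stack=[4] mem=[0,0,0,0]
After op 2 (RCL M0): stack=[4,0] mem=[0,0,0,0]
After op 3 (+): stack=[4] mem=[0,0,0,0]
After op 4 (push 4): stack=[4,4] mem=[0,0,0,0]
After op 5 (STO M2): stack=[4] mem=[0,0,4,0]
After op 6 (dup): stack=[4,4] mem=[0,0,4,0]
After op 7 (/): stack=[1] mem=[0,0,4,0]
After op 8 (RCL M2): stack=[1,4] mem=[0,0,4,0]
After op 9 (push 3): stack=[1,4,3] mem=[0,0,4,0]
After op 10 (RCL M2): stack=[1,4,3,4] mem=[0,0,4,0]
After op 11 (STO M1): stack=[1,4,3] mem=[0,4,4,0]
After op 12 (swap): stack=[1,3,4] mem=[0,4,4,0]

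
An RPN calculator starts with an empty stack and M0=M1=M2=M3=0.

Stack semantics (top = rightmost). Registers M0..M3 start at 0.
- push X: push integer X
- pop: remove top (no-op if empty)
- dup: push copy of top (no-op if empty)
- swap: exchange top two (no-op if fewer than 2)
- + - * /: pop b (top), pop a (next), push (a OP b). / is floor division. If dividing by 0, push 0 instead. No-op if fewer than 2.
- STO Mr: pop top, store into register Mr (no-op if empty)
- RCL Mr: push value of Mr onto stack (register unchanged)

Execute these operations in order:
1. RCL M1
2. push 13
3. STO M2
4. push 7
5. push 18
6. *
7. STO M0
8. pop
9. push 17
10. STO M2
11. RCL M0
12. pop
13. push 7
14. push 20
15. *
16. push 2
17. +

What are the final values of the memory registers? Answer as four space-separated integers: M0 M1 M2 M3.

After op 1 (RCL M1): stack=[0] mem=[0,0,0,0]
After op 2 (push 13): stack=[0,13] mem=[0,0,0,0]
After op 3 (STO M2): stack=[0] mem=[0,0,13,0]
After op 4 (push 7): stack=[0,7] mem=[0,0,13,0]
After op 5 (push 18): stack=[0,7,18] mem=[0,0,13,0]
After op 6 (*): stack=[0,126] mem=[0,0,13,0]
After op 7 (STO M0): stack=[0] mem=[126,0,13,0]
After op 8 (pop): stack=[empty] mem=[126,0,13,0]
After op 9 (push 17): stack=[17] mem=[126,0,13,0]
After op 10 (STO M2): stack=[empty] mem=[126,0,17,0]
After op 11 (RCL M0): stack=[126] mem=[126,0,17,0]
After op 12 (pop): stack=[empty] mem=[126,0,17,0]
After op 13 (push 7): stack=[7] mem=[126,0,17,0]
After op 14 (push 20): stack=[7,20] mem=[126,0,17,0]
After op 15 (*): stack=[140] mem=[126,0,17,0]
After op 16 (push 2): stack=[140,2] mem=[126,0,17,0]
After op 17 (+): stack=[142] mem=[126,0,17,0]

Answer: 126 0 17 0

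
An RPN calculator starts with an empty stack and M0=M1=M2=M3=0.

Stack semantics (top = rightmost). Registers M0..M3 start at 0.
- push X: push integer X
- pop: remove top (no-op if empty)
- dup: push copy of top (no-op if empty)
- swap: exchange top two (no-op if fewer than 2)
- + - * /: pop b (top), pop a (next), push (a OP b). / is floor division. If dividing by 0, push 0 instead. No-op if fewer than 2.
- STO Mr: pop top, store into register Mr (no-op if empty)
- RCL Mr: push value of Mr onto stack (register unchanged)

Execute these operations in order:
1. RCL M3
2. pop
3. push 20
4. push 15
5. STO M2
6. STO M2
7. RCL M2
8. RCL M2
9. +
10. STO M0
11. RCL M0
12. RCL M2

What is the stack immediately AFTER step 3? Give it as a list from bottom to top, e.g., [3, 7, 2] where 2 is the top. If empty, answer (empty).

After op 1 (RCL M3): stack=[0] mem=[0,0,0,0]
After op 2 (pop): stack=[empty] mem=[0,0,0,0]
After op 3 (push 20): stack=[20] mem=[0,0,0,0]

[20]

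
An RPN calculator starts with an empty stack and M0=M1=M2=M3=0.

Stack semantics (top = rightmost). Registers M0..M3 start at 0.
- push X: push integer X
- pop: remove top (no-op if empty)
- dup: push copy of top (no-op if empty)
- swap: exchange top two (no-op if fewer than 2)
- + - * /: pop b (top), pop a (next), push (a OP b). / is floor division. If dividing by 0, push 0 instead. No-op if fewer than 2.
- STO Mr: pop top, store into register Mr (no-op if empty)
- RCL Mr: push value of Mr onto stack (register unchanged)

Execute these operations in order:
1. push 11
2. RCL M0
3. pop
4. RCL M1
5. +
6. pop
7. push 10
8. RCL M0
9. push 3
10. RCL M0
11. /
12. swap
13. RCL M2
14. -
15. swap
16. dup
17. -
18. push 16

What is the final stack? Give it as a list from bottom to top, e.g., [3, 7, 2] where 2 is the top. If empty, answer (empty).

Answer: [10, 0, 0, 16]

Derivation:
After op 1 (push 11): stack=[11] mem=[0,0,0,0]
After op 2 (RCL M0): stack=[11,0] mem=[0,0,0,0]
After op 3 (pop): stack=[11] mem=[0,0,0,0]
After op 4 (RCL M1): stack=[11,0] mem=[0,0,0,0]
After op 5 (+): stack=[11] mem=[0,0,0,0]
After op 6 (pop): stack=[empty] mem=[0,0,0,0]
After op 7 (push 10): stack=[10] mem=[0,0,0,0]
After op 8 (RCL M0): stack=[10,0] mem=[0,0,0,0]
After op 9 (push 3): stack=[10,0,3] mem=[0,0,0,0]
After op 10 (RCL M0): stack=[10,0,3,0] mem=[0,0,0,0]
After op 11 (/): stack=[10,0,0] mem=[0,0,0,0]
After op 12 (swap): stack=[10,0,0] mem=[0,0,0,0]
After op 13 (RCL M2): stack=[10,0,0,0] mem=[0,0,0,0]
After op 14 (-): stack=[10,0,0] mem=[0,0,0,0]
After op 15 (swap): stack=[10,0,0] mem=[0,0,0,0]
After op 16 (dup): stack=[10,0,0,0] mem=[0,0,0,0]
After op 17 (-): stack=[10,0,0] mem=[0,0,0,0]
After op 18 (push 16): stack=[10,0,0,16] mem=[0,0,0,0]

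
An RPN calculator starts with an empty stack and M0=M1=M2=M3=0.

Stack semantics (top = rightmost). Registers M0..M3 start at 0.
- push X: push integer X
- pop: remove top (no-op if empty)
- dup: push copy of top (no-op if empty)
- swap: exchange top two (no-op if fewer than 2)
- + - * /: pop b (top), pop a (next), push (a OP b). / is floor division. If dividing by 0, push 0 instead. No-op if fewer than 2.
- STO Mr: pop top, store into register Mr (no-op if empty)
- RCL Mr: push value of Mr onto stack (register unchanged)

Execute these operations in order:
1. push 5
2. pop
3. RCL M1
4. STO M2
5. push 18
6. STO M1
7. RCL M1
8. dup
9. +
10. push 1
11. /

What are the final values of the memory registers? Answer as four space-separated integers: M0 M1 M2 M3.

After op 1 (push 5): stack=[5] mem=[0,0,0,0]
After op 2 (pop): stack=[empty] mem=[0,0,0,0]
After op 3 (RCL M1): stack=[0] mem=[0,0,0,0]
After op 4 (STO M2): stack=[empty] mem=[0,0,0,0]
After op 5 (push 18): stack=[18] mem=[0,0,0,0]
After op 6 (STO M1): stack=[empty] mem=[0,18,0,0]
After op 7 (RCL M1): stack=[18] mem=[0,18,0,0]
After op 8 (dup): stack=[18,18] mem=[0,18,0,0]
After op 9 (+): stack=[36] mem=[0,18,0,0]
After op 10 (push 1): stack=[36,1] mem=[0,18,0,0]
After op 11 (/): stack=[36] mem=[0,18,0,0]

Answer: 0 18 0 0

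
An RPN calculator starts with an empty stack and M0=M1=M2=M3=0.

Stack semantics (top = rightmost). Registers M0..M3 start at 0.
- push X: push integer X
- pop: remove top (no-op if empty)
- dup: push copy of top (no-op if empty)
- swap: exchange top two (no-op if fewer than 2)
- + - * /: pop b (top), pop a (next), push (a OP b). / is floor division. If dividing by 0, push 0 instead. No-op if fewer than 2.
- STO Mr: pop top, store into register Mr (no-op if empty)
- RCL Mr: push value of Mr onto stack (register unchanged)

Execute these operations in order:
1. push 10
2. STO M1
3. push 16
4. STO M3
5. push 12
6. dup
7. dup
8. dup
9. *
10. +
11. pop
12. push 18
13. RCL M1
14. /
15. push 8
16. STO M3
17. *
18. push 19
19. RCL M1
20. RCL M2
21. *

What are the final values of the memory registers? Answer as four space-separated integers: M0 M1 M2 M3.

After op 1 (push 10): stack=[10] mem=[0,0,0,0]
After op 2 (STO M1): stack=[empty] mem=[0,10,0,0]
After op 3 (push 16): stack=[16] mem=[0,10,0,0]
After op 4 (STO M3): stack=[empty] mem=[0,10,0,16]
After op 5 (push 12): stack=[12] mem=[0,10,0,16]
After op 6 (dup): stack=[12,12] mem=[0,10,0,16]
After op 7 (dup): stack=[12,12,12] mem=[0,10,0,16]
After op 8 (dup): stack=[12,12,12,12] mem=[0,10,0,16]
After op 9 (*): stack=[12,12,144] mem=[0,10,0,16]
After op 10 (+): stack=[12,156] mem=[0,10,0,16]
After op 11 (pop): stack=[12] mem=[0,10,0,16]
After op 12 (push 18): stack=[12,18] mem=[0,10,0,16]
After op 13 (RCL M1): stack=[12,18,10] mem=[0,10,0,16]
After op 14 (/): stack=[12,1] mem=[0,10,0,16]
After op 15 (push 8): stack=[12,1,8] mem=[0,10,0,16]
After op 16 (STO M3): stack=[12,1] mem=[0,10,0,8]
After op 17 (*): stack=[12] mem=[0,10,0,8]
After op 18 (push 19): stack=[12,19] mem=[0,10,0,8]
After op 19 (RCL M1): stack=[12,19,10] mem=[0,10,0,8]
After op 20 (RCL M2): stack=[12,19,10,0] mem=[0,10,0,8]
After op 21 (*): stack=[12,19,0] mem=[0,10,0,8]

Answer: 0 10 0 8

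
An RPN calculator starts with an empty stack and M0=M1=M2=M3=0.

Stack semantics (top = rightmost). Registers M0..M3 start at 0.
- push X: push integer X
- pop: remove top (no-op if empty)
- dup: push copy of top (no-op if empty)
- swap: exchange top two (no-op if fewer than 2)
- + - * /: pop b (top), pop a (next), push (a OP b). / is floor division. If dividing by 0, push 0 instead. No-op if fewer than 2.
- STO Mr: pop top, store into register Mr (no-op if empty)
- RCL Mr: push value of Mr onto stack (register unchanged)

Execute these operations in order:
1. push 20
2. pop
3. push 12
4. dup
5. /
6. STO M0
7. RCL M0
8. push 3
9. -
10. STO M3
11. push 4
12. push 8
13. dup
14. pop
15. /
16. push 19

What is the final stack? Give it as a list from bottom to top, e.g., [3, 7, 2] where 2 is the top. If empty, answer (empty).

Answer: [0, 19]

Derivation:
After op 1 (push 20): stack=[20] mem=[0,0,0,0]
After op 2 (pop): stack=[empty] mem=[0,0,0,0]
After op 3 (push 12): stack=[12] mem=[0,0,0,0]
After op 4 (dup): stack=[12,12] mem=[0,0,0,0]
After op 5 (/): stack=[1] mem=[0,0,0,0]
After op 6 (STO M0): stack=[empty] mem=[1,0,0,0]
After op 7 (RCL M0): stack=[1] mem=[1,0,0,0]
After op 8 (push 3): stack=[1,3] mem=[1,0,0,0]
After op 9 (-): stack=[-2] mem=[1,0,0,0]
After op 10 (STO M3): stack=[empty] mem=[1,0,0,-2]
After op 11 (push 4): stack=[4] mem=[1,0,0,-2]
After op 12 (push 8): stack=[4,8] mem=[1,0,0,-2]
After op 13 (dup): stack=[4,8,8] mem=[1,0,0,-2]
After op 14 (pop): stack=[4,8] mem=[1,0,0,-2]
After op 15 (/): stack=[0] mem=[1,0,0,-2]
After op 16 (push 19): stack=[0,19] mem=[1,0,0,-2]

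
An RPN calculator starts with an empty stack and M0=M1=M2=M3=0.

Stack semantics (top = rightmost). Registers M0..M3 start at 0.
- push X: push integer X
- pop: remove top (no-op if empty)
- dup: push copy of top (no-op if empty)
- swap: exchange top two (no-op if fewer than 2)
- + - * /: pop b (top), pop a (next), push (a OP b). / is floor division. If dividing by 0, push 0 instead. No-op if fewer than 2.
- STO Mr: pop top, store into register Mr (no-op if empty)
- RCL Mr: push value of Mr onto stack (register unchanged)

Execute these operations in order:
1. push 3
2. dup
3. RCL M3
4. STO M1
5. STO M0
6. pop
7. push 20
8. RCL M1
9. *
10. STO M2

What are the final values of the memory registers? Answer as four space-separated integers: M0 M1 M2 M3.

After op 1 (push 3): stack=[3] mem=[0,0,0,0]
After op 2 (dup): stack=[3,3] mem=[0,0,0,0]
After op 3 (RCL M3): stack=[3,3,0] mem=[0,0,0,0]
After op 4 (STO M1): stack=[3,3] mem=[0,0,0,0]
After op 5 (STO M0): stack=[3] mem=[3,0,0,0]
After op 6 (pop): stack=[empty] mem=[3,0,0,0]
After op 7 (push 20): stack=[20] mem=[3,0,0,0]
After op 8 (RCL M1): stack=[20,0] mem=[3,0,0,0]
After op 9 (*): stack=[0] mem=[3,0,0,0]
After op 10 (STO M2): stack=[empty] mem=[3,0,0,0]

Answer: 3 0 0 0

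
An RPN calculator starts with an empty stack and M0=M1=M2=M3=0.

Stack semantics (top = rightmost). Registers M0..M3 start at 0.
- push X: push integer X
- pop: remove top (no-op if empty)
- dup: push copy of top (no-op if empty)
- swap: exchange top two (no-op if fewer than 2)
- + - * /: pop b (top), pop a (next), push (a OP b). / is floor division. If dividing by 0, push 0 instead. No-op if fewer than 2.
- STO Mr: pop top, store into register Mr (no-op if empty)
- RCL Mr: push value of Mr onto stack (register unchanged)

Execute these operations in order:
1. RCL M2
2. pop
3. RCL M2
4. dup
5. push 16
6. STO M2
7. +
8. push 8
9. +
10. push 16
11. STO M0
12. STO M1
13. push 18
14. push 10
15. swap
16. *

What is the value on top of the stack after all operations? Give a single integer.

Answer: 180

Derivation:
After op 1 (RCL M2): stack=[0] mem=[0,0,0,0]
After op 2 (pop): stack=[empty] mem=[0,0,0,0]
After op 3 (RCL M2): stack=[0] mem=[0,0,0,0]
After op 4 (dup): stack=[0,0] mem=[0,0,0,0]
After op 5 (push 16): stack=[0,0,16] mem=[0,0,0,0]
After op 6 (STO M2): stack=[0,0] mem=[0,0,16,0]
After op 7 (+): stack=[0] mem=[0,0,16,0]
After op 8 (push 8): stack=[0,8] mem=[0,0,16,0]
After op 9 (+): stack=[8] mem=[0,0,16,0]
After op 10 (push 16): stack=[8,16] mem=[0,0,16,0]
After op 11 (STO M0): stack=[8] mem=[16,0,16,0]
After op 12 (STO M1): stack=[empty] mem=[16,8,16,0]
After op 13 (push 18): stack=[18] mem=[16,8,16,0]
After op 14 (push 10): stack=[18,10] mem=[16,8,16,0]
After op 15 (swap): stack=[10,18] mem=[16,8,16,0]
After op 16 (*): stack=[180] mem=[16,8,16,0]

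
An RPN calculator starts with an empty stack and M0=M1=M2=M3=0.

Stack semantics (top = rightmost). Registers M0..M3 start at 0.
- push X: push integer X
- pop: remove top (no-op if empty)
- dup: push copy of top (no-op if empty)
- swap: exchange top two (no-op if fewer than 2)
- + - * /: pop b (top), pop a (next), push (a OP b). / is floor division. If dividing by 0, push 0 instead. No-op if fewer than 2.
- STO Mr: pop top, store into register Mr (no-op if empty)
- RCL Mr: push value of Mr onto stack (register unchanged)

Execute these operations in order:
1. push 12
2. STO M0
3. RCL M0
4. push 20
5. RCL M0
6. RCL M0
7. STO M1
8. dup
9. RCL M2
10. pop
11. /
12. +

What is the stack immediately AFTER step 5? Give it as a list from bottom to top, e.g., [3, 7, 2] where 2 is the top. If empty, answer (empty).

After op 1 (push 12): stack=[12] mem=[0,0,0,0]
After op 2 (STO M0): stack=[empty] mem=[12,0,0,0]
After op 3 (RCL M0): stack=[12] mem=[12,0,0,0]
After op 4 (push 20): stack=[12,20] mem=[12,0,0,0]
After op 5 (RCL M0): stack=[12,20,12] mem=[12,0,0,0]

[12, 20, 12]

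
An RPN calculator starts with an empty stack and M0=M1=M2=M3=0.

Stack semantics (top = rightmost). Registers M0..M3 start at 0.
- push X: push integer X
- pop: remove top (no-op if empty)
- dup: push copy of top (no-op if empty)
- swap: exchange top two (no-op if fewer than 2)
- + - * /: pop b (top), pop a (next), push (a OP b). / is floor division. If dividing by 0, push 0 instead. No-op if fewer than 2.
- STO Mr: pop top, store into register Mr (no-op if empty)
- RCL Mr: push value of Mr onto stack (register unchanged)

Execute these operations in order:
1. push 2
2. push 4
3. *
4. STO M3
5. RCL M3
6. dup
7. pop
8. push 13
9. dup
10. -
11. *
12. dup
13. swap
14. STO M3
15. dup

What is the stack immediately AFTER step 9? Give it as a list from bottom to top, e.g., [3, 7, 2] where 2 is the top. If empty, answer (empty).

After op 1 (push 2): stack=[2] mem=[0,0,0,0]
After op 2 (push 4): stack=[2,4] mem=[0,0,0,0]
After op 3 (*): stack=[8] mem=[0,0,0,0]
After op 4 (STO M3): stack=[empty] mem=[0,0,0,8]
After op 5 (RCL M3): stack=[8] mem=[0,0,0,8]
After op 6 (dup): stack=[8,8] mem=[0,0,0,8]
After op 7 (pop): stack=[8] mem=[0,0,0,8]
After op 8 (push 13): stack=[8,13] mem=[0,0,0,8]
After op 9 (dup): stack=[8,13,13] mem=[0,0,0,8]

[8, 13, 13]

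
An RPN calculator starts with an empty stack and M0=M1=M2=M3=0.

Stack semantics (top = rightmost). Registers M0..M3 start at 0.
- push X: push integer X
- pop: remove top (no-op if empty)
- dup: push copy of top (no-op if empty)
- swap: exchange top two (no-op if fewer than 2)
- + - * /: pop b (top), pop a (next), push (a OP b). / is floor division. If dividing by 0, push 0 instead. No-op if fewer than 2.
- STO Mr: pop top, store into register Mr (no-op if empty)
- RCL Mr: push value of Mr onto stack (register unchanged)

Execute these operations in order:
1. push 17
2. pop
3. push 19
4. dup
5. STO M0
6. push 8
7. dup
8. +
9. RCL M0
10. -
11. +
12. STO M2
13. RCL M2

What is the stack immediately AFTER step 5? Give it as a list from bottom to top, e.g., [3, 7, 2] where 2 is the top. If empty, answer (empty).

After op 1 (push 17): stack=[17] mem=[0,0,0,0]
After op 2 (pop): stack=[empty] mem=[0,0,0,0]
After op 3 (push 19): stack=[19] mem=[0,0,0,0]
After op 4 (dup): stack=[19,19] mem=[0,0,0,0]
After op 5 (STO M0): stack=[19] mem=[19,0,0,0]

[19]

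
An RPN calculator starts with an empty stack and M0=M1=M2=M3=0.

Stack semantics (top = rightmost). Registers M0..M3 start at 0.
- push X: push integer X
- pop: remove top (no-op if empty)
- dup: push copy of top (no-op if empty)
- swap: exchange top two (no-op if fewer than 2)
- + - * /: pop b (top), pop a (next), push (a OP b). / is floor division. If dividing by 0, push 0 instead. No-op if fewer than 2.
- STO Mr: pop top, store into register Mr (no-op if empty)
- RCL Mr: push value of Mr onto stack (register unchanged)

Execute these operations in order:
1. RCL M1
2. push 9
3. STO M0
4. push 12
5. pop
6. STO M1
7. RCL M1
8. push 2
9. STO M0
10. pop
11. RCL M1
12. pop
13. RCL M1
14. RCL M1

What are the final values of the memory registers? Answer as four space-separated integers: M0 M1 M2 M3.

After op 1 (RCL M1): stack=[0] mem=[0,0,0,0]
After op 2 (push 9): stack=[0,9] mem=[0,0,0,0]
After op 3 (STO M0): stack=[0] mem=[9,0,0,0]
After op 4 (push 12): stack=[0,12] mem=[9,0,0,0]
After op 5 (pop): stack=[0] mem=[9,0,0,0]
After op 6 (STO M1): stack=[empty] mem=[9,0,0,0]
After op 7 (RCL M1): stack=[0] mem=[9,0,0,0]
After op 8 (push 2): stack=[0,2] mem=[9,0,0,0]
After op 9 (STO M0): stack=[0] mem=[2,0,0,0]
After op 10 (pop): stack=[empty] mem=[2,0,0,0]
After op 11 (RCL M1): stack=[0] mem=[2,0,0,0]
After op 12 (pop): stack=[empty] mem=[2,0,0,0]
After op 13 (RCL M1): stack=[0] mem=[2,0,0,0]
After op 14 (RCL M1): stack=[0,0] mem=[2,0,0,0]

Answer: 2 0 0 0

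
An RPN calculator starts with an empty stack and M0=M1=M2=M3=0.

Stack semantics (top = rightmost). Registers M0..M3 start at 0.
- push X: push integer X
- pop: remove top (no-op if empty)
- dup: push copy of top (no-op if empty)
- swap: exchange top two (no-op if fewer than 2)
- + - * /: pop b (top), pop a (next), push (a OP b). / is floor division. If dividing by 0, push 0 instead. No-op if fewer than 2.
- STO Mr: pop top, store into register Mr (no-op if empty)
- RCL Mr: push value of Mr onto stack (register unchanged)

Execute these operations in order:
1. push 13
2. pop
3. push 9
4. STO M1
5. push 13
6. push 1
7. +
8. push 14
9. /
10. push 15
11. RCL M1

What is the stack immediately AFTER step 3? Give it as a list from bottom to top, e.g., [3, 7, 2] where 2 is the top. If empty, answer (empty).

After op 1 (push 13): stack=[13] mem=[0,0,0,0]
After op 2 (pop): stack=[empty] mem=[0,0,0,0]
After op 3 (push 9): stack=[9] mem=[0,0,0,0]

[9]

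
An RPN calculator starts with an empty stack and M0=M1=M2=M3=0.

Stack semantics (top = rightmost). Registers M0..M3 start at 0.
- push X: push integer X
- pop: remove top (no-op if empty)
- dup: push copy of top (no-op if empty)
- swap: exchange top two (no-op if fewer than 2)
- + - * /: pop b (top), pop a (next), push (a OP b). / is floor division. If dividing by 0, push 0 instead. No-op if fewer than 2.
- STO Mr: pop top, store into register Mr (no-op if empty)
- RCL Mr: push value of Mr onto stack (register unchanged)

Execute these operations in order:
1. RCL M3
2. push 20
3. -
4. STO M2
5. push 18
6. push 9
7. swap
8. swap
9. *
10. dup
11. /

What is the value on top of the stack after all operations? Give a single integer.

After op 1 (RCL M3): stack=[0] mem=[0,0,0,0]
After op 2 (push 20): stack=[0,20] mem=[0,0,0,0]
After op 3 (-): stack=[-20] mem=[0,0,0,0]
After op 4 (STO M2): stack=[empty] mem=[0,0,-20,0]
After op 5 (push 18): stack=[18] mem=[0,0,-20,0]
After op 6 (push 9): stack=[18,9] mem=[0,0,-20,0]
After op 7 (swap): stack=[9,18] mem=[0,0,-20,0]
After op 8 (swap): stack=[18,9] mem=[0,0,-20,0]
After op 9 (*): stack=[162] mem=[0,0,-20,0]
After op 10 (dup): stack=[162,162] mem=[0,0,-20,0]
After op 11 (/): stack=[1] mem=[0,0,-20,0]

Answer: 1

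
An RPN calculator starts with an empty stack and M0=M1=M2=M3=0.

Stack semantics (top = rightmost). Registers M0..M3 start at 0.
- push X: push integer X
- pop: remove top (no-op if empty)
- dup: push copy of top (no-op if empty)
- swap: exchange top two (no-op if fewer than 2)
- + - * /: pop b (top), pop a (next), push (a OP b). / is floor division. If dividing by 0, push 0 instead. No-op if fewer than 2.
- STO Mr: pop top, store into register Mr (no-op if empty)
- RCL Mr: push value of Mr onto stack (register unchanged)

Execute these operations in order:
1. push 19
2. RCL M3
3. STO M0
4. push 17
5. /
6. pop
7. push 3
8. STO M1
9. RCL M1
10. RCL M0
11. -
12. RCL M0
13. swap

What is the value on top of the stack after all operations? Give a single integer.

Answer: 3

Derivation:
After op 1 (push 19): stack=[19] mem=[0,0,0,0]
After op 2 (RCL M3): stack=[19,0] mem=[0,0,0,0]
After op 3 (STO M0): stack=[19] mem=[0,0,0,0]
After op 4 (push 17): stack=[19,17] mem=[0,0,0,0]
After op 5 (/): stack=[1] mem=[0,0,0,0]
After op 6 (pop): stack=[empty] mem=[0,0,0,0]
After op 7 (push 3): stack=[3] mem=[0,0,0,0]
After op 8 (STO M1): stack=[empty] mem=[0,3,0,0]
After op 9 (RCL M1): stack=[3] mem=[0,3,0,0]
After op 10 (RCL M0): stack=[3,0] mem=[0,3,0,0]
After op 11 (-): stack=[3] mem=[0,3,0,0]
After op 12 (RCL M0): stack=[3,0] mem=[0,3,0,0]
After op 13 (swap): stack=[0,3] mem=[0,3,0,0]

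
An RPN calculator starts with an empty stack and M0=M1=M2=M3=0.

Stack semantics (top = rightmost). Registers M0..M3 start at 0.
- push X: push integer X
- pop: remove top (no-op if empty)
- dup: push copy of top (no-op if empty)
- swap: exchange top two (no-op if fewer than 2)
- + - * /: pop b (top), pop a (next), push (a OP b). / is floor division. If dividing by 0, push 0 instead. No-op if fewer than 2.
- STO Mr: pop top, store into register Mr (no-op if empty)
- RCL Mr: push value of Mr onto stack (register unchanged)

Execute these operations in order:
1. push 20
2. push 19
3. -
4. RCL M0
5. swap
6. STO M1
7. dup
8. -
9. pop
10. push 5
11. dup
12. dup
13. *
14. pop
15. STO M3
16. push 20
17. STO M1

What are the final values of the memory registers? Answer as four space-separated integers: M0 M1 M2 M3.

Answer: 0 20 0 5

Derivation:
After op 1 (push 20): stack=[20] mem=[0,0,0,0]
After op 2 (push 19): stack=[20,19] mem=[0,0,0,0]
After op 3 (-): stack=[1] mem=[0,0,0,0]
After op 4 (RCL M0): stack=[1,0] mem=[0,0,0,0]
After op 5 (swap): stack=[0,1] mem=[0,0,0,0]
After op 6 (STO M1): stack=[0] mem=[0,1,0,0]
After op 7 (dup): stack=[0,0] mem=[0,1,0,0]
After op 8 (-): stack=[0] mem=[0,1,0,0]
After op 9 (pop): stack=[empty] mem=[0,1,0,0]
After op 10 (push 5): stack=[5] mem=[0,1,0,0]
After op 11 (dup): stack=[5,5] mem=[0,1,0,0]
After op 12 (dup): stack=[5,5,5] mem=[0,1,0,0]
After op 13 (*): stack=[5,25] mem=[0,1,0,0]
After op 14 (pop): stack=[5] mem=[0,1,0,0]
After op 15 (STO M3): stack=[empty] mem=[0,1,0,5]
After op 16 (push 20): stack=[20] mem=[0,1,0,5]
After op 17 (STO M1): stack=[empty] mem=[0,20,0,5]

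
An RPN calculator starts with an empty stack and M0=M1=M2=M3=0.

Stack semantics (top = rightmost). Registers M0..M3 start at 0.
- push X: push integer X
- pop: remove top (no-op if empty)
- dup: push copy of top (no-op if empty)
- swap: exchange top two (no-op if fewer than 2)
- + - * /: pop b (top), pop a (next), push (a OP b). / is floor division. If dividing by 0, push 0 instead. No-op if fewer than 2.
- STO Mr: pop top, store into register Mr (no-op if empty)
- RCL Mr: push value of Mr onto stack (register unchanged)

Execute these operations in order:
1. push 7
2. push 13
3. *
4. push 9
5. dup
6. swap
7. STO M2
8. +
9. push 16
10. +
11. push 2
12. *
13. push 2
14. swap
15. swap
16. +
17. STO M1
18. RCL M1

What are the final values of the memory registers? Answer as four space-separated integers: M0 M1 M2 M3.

After op 1 (push 7): stack=[7] mem=[0,0,0,0]
After op 2 (push 13): stack=[7,13] mem=[0,0,0,0]
After op 3 (*): stack=[91] mem=[0,0,0,0]
After op 4 (push 9): stack=[91,9] mem=[0,0,0,0]
After op 5 (dup): stack=[91,9,9] mem=[0,0,0,0]
After op 6 (swap): stack=[91,9,9] mem=[0,0,0,0]
After op 7 (STO M2): stack=[91,9] mem=[0,0,9,0]
After op 8 (+): stack=[100] mem=[0,0,9,0]
After op 9 (push 16): stack=[100,16] mem=[0,0,9,0]
After op 10 (+): stack=[116] mem=[0,0,9,0]
After op 11 (push 2): stack=[116,2] mem=[0,0,9,0]
After op 12 (*): stack=[232] mem=[0,0,9,0]
After op 13 (push 2): stack=[232,2] mem=[0,0,9,0]
After op 14 (swap): stack=[2,232] mem=[0,0,9,0]
After op 15 (swap): stack=[232,2] mem=[0,0,9,0]
After op 16 (+): stack=[234] mem=[0,0,9,0]
After op 17 (STO M1): stack=[empty] mem=[0,234,9,0]
After op 18 (RCL M1): stack=[234] mem=[0,234,9,0]

Answer: 0 234 9 0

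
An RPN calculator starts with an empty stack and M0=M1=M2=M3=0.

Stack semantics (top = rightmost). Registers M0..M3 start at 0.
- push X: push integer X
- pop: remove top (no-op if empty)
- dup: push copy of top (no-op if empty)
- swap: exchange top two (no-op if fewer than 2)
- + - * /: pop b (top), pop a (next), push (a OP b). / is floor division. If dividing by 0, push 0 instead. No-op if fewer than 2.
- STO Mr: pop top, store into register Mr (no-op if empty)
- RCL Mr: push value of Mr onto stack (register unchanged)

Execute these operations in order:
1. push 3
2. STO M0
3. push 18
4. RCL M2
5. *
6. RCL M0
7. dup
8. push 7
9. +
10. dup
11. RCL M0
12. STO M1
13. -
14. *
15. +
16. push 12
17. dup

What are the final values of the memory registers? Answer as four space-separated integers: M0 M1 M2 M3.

After op 1 (push 3): stack=[3] mem=[0,0,0,0]
After op 2 (STO M0): stack=[empty] mem=[3,0,0,0]
After op 3 (push 18): stack=[18] mem=[3,0,0,0]
After op 4 (RCL M2): stack=[18,0] mem=[3,0,0,0]
After op 5 (*): stack=[0] mem=[3,0,0,0]
After op 6 (RCL M0): stack=[0,3] mem=[3,0,0,0]
After op 7 (dup): stack=[0,3,3] mem=[3,0,0,0]
After op 8 (push 7): stack=[0,3,3,7] mem=[3,0,0,0]
After op 9 (+): stack=[0,3,10] mem=[3,0,0,0]
After op 10 (dup): stack=[0,3,10,10] mem=[3,0,0,0]
After op 11 (RCL M0): stack=[0,3,10,10,3] mem=[3,0,0,0]
After op 12 (STO M1): stack=[0,3,10,10] mem=[3,3,0,0]
After op 13 (-): stack=[0,3,0] mem=[3,3,0,0]
After op 14 (*): stack=[0,0] mem=[3,3,0,0]
After op 15 (+): stack=[0] mem=[3,3,0,0]
After op 16 (push 12): stack=[0,12] mem=[3,3,0,0]
After op 17 (dup): stack=[0,12,12] mem=[3,3,0,0]

Answer: 3 3 0 0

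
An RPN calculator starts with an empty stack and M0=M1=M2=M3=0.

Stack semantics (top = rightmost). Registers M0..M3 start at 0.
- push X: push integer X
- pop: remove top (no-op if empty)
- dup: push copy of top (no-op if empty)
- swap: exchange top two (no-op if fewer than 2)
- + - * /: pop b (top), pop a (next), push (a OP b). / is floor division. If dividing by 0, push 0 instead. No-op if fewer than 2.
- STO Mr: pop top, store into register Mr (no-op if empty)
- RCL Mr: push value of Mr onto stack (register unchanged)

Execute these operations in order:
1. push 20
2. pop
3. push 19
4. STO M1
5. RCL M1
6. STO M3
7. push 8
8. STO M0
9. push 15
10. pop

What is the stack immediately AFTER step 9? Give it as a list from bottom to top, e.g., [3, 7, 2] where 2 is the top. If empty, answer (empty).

After op 1 (push 20): stack=[20] mem=[0,0,0,0]
After op 2 (pop): stack=[empty] mem=[0,0,0,0]
After op 3 (push 19): stack=[19] mem=[0,0,0,0]
After op 4 (STO M1): stack=[empty] mem=[0,19,0,0]
After op 5 (RCL M1): stack=[19] mem=[0,19,0,0]
After op 6 (STO M3): stack=[empty] mem=[0,19,0,19]
After op 7 (push 8): stack=[8] mem=[0,19,0,19]
After op 8 (STO M0): stack=[empty] mem=[8,19,0,19]
After op 9 (push 15): stack=[15] mem=[8,19,0,19]

[15]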